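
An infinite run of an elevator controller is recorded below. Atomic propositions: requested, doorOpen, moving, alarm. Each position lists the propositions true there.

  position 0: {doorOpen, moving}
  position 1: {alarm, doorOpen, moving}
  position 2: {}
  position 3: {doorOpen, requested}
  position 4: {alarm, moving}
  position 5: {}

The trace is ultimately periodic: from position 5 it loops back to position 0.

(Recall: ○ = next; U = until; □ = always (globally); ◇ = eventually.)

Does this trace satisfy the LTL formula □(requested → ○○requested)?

requested → ○○requested must hold at every position from 0 onward. It fails at position 3, so □(requested → ○○requested) is false.
Positions where requested holds: 3.
Check ○○requested at each: 3→fails.

Violated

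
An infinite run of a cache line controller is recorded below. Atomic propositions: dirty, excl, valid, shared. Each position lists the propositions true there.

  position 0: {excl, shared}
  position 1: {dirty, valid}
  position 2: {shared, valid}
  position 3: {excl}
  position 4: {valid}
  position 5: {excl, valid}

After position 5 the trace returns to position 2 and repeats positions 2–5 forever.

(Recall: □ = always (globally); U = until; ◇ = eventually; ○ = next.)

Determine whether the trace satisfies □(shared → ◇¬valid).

Yes

shared → ◇¬valid holds at every position 0..5, and those are all positions ever visited, so □(shared → ◇¬valid) holds.
Positions where shared holds: 0, 2.
Check ◇¬valid at each: 0→ok, 2→ok.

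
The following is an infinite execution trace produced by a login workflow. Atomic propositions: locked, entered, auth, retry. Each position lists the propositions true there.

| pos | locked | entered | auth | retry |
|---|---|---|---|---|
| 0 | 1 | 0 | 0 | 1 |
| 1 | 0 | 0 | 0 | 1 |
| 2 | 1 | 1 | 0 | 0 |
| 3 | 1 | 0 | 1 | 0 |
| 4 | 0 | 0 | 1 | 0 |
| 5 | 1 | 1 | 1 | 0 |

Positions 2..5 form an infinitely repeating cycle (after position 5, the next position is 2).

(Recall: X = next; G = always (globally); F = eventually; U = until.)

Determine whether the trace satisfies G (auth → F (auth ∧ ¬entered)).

auth → F (auth ∧ ¬entered) holds at every position 0..5, and those are all positions ever visited, so G (auth → F (auth ∧ ¬entered)) holds.
Positions where auth holds: 3, 4, 5.
Check F (auth ∧ ¬entered) at each: 3→ok, 4→ok, 5→ok.

Yes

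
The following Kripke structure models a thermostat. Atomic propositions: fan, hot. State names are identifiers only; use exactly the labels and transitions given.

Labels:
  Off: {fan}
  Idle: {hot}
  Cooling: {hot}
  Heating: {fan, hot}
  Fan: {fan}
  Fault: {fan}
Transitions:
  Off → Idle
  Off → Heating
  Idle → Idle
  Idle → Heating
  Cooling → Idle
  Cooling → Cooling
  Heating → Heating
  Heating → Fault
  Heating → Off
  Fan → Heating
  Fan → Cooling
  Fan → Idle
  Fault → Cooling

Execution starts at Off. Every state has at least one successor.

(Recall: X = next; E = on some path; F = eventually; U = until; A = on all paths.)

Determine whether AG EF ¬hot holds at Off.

States satisfying EF ¬hot: {Off, Idle, Cooling, Heating, Fan, Fault}.
States satisfying AG EF ¬hot: {Off, Idle, Cooling, Heating, Fan, Fault}.
Every state reachable from Off satisfies EF ¬hot.
Off ∈ Sat(AG EF ¬hot).

Yes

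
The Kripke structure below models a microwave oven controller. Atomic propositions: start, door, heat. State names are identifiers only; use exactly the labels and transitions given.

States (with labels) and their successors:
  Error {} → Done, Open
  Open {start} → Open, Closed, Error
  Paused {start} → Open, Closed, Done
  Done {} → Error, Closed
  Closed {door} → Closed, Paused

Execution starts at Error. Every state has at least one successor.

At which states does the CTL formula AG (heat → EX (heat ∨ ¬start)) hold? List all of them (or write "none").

{Error, Open, Paused, Done, Closed}

States satisfying heat → EX (heat ∨ ¬start): {Error, Open, Paused, Done, Closed}.
States satisfying AG (heat → EX (heat ∨ ¬start)): {Error, Open, Paused, Done, Closed}.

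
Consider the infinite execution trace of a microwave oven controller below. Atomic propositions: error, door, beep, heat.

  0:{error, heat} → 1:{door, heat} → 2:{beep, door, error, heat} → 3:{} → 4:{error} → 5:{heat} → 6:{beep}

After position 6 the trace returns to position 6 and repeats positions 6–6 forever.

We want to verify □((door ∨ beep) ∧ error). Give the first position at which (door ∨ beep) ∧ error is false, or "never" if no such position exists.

At position 0 the labels are {error, heat}, so (door ∨ beep) ∧ error is false there. This is the first violation.

0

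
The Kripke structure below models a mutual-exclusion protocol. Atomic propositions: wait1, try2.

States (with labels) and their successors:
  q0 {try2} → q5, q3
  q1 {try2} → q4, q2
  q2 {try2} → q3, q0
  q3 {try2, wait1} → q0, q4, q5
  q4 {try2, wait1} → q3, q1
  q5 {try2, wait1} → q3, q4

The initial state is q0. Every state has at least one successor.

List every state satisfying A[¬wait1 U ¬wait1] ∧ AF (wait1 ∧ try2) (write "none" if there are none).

{q0, q1, q2}

States satisfying ¬wait1: {q0, q1, q2}.
States satisfying A[¬wait1 U ¬wait1]: {q0, q1, q2}.
States satisfying wait1 ∧ try2: {q3, q4, q5}.
States satisfying AF (wait1 ∧ try2): {q0, q1, q2, q3, q4, q5}.
States satisfying A[¬wait1 U ¬wait1] ∧ AF (wait1 ∧ try2): {q0, q1, q2}.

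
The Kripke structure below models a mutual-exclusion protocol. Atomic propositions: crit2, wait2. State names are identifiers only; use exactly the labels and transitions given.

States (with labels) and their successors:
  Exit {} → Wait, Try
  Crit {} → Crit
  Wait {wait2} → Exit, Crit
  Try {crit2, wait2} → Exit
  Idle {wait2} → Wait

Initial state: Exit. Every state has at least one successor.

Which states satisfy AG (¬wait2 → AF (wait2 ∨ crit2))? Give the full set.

none

States satisfying ¬wait2 → AF (wait2 ∨ crit2): {Exit, Wait, Try, Idle}.
States satisfying AG (¬wait2 → AF (wait2 ∨ crit2)): ∅.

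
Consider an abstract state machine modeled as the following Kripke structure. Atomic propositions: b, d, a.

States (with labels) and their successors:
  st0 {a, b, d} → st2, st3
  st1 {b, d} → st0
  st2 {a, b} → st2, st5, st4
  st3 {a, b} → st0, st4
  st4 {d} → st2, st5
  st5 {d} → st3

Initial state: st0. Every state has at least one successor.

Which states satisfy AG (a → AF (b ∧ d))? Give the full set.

States satisfying a → AF (b ∧ d): {st0, st1, st4, st5}.
States satisfying AG (a → AF (b ∧ d)): ∅.

none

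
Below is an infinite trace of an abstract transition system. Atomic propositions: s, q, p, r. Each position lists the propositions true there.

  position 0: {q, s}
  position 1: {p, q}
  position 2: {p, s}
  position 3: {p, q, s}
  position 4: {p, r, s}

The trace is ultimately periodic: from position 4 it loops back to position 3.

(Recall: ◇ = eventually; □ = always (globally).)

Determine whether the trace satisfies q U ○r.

Walking from position 0: at position 2, ○r has not yet held and q fails, so q U ○r is false.

Violated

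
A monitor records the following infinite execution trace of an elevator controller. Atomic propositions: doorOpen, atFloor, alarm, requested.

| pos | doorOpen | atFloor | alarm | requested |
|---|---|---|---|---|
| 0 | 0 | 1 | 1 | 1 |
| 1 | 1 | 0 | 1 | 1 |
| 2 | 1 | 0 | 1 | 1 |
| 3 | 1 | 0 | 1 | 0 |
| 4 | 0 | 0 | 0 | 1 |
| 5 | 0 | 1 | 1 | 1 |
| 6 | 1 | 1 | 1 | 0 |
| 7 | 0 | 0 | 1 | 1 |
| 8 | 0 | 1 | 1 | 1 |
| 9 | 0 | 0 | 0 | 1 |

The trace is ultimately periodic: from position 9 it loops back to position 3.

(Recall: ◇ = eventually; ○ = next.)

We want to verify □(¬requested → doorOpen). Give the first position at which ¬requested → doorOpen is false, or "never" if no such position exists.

never

¬requested → doorOpen holds at every position 0..9, and those are all the positions the trace ever visits, so the invariant □(¬requested → doorOpen) is never violated.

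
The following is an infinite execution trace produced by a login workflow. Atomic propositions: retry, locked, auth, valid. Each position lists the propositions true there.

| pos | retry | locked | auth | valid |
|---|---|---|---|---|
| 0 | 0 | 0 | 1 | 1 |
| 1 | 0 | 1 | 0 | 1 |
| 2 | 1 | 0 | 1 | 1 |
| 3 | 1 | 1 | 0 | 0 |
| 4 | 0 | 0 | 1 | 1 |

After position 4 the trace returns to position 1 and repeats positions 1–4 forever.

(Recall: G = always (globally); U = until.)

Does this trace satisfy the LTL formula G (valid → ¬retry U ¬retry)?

No

valid → ¬retry U ¬retry must hold at every position from 0 onward. It fails at position 2, so G (valid → ¬retry U ¬retry) is false.
Positions where valid holds: 0, 1, 2, 4.
Check ¬retry U ¬retry at each: 0→ok, 1→ok, 2→fails, 4→ok.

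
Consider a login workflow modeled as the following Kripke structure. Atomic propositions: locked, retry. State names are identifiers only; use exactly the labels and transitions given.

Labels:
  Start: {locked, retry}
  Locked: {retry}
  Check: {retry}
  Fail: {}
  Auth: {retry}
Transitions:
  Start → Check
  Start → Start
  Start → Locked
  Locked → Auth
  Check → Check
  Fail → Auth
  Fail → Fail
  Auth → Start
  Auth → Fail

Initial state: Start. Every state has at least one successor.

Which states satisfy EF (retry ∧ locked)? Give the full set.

States satisfying retry ∧ locked: {Start}.
States satisfying EF (retry ∧ locked): {Start, Locked, Fail, Auth}.

{Start, Locked, Fail, Auth}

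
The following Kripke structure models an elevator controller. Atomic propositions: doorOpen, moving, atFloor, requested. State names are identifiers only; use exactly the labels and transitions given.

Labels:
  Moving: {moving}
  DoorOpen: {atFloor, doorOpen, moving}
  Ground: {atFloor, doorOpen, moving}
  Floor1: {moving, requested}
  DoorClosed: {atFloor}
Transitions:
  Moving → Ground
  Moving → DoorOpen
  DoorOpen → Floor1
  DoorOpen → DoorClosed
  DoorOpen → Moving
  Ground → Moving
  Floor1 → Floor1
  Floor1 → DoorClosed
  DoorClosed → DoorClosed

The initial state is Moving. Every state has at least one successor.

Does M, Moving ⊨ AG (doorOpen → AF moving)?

States satisfying doorOpen → AF moving: {Moving, DoorOpen, Ground, Floor1, DoorClosed}.
States satisfying AG (doorOpen → AF moving): {Moving, DoorOpen, Ground, Floor1, DoorClosed}.
Every state reachable from Moving satisfies doorOpen → AF moving.
Moving ∈ Sat(AG (doorOpen → AF moving)).

Yes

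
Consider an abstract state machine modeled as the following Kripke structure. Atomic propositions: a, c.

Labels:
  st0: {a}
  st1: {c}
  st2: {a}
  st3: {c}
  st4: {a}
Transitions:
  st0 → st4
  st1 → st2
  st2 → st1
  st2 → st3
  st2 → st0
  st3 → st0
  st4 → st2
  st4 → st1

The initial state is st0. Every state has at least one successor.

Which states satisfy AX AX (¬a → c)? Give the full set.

{st0, st1, st2, st3, st4}

States satisfying AX (¬a → c): {st0, st1, st2, st3, st4}.
States satisfying AX AX (¬a → c): {st0, st1, st2, st3, st4}.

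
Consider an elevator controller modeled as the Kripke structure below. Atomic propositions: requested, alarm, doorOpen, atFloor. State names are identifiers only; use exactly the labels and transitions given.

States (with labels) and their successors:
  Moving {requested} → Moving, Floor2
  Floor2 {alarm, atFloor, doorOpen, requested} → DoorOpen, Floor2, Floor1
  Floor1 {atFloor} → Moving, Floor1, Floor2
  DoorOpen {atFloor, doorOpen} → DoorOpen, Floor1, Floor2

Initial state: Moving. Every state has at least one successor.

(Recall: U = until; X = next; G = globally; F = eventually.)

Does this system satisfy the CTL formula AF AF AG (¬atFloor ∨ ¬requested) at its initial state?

States satisfying AF AG (¬atFloor ∨ ¬requested): ∅.
States satisfying AF AF AG (¬atFloor ∨ ¬requested): ∅.
There is a path from Moving along which AF AG (¬atFloor ∨ ¬requested) never holds.
Moving ∉ Sat(AF AF AG (¬atFloor ∨ ¬requested)).

No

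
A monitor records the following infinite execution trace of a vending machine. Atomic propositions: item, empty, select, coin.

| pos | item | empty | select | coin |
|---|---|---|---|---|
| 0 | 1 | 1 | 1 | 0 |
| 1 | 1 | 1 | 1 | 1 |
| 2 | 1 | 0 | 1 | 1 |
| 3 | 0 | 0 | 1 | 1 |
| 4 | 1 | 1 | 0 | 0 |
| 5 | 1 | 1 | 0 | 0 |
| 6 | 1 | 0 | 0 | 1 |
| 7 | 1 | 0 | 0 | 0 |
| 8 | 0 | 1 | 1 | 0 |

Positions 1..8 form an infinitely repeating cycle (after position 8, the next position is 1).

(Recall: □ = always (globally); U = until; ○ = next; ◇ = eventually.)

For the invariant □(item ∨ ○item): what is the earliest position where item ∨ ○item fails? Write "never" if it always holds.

never

item ∨ ○item holds at every position 0..8, and those are all the positions the trace ever visits, so the invariant □(item ∨ ○item) is never violated.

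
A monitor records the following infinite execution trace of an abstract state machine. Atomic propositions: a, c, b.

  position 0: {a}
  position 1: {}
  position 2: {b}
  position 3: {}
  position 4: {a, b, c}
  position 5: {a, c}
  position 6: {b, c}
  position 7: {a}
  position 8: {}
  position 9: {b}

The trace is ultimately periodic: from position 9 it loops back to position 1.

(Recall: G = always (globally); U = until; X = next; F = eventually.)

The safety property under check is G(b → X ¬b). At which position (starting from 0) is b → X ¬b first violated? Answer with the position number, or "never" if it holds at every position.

never

b → X ¬b holds at every position 0..9, and those are all the positions the trace ever visits, so the invariant G(b → X ¬b) is never violated.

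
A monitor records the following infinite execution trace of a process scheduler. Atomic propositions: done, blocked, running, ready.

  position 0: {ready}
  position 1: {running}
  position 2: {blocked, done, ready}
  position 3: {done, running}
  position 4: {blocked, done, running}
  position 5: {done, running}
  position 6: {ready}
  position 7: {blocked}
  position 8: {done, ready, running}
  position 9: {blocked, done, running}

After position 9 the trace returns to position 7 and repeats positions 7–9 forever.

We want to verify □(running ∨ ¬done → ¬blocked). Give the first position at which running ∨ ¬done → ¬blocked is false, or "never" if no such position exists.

Check running ∨ ¬done → ¬blocked at each position in order: 0 ✓, 1 ✓, 2 ✓, 3 ✓.
At position 4 the labels are {blocked, done, running}, so running ∨ ¬done → ¬blocked is false there. This is the first violation.

4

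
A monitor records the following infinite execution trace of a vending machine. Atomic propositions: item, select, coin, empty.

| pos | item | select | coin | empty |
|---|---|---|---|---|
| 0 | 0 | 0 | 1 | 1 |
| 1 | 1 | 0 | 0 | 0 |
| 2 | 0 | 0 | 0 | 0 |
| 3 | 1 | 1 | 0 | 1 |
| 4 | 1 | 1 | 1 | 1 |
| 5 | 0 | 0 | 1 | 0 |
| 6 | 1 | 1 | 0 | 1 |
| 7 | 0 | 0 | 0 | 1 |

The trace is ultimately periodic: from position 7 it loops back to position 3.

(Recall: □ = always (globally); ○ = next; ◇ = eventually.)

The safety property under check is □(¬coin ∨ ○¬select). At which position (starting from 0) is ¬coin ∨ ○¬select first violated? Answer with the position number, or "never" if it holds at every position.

5

Check ¬coin ∨ ○¬select at each position in order: 0 ✓, 1 ✓, 2 ✓, 3 ✓, 4 ✓.
At position 5 the labels are {coin} and the next position 6 has {empty, item, select}, so ¬coin ∨ ○¬select is false there. This is the first violation.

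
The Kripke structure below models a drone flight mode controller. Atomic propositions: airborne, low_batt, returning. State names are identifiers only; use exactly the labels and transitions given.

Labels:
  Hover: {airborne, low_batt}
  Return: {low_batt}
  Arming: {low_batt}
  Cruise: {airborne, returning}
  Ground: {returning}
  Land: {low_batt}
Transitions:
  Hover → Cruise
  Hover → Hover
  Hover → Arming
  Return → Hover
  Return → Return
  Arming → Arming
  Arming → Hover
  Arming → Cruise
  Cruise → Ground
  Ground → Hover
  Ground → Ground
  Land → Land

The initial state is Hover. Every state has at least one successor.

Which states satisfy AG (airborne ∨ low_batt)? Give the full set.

States satisfying airborne ∨ low_batt: {Hover, Return, Arming, Cruise, Land}.
States satisfying AG (airborne ∨ low_batt): {Land}.

{Land}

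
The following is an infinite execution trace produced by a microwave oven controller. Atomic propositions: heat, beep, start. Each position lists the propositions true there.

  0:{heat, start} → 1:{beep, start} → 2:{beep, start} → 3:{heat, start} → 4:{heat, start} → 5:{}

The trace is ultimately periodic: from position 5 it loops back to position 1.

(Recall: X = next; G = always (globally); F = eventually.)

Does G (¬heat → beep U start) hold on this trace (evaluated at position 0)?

No

¬heat → beep U start must hold at every position from 0 onward. It fails at position 5, so G (¬heat → beep U start) is false.
Positions where ¬heat holds: 1, 2, 5.
Check beep U start at each: 1→ok, 2→ok, 5→fails.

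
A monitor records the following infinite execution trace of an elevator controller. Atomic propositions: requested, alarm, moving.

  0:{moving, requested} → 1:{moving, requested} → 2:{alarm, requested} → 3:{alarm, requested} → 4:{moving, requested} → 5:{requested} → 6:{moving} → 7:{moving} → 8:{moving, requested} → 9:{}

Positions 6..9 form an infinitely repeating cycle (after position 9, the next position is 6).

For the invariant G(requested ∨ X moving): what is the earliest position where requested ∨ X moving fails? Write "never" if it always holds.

requested ∨ X moving holds at every position 0..9, and those are all the positions the trace ever visits, so the invariant G(requested ∨ X moving) is never violated.

never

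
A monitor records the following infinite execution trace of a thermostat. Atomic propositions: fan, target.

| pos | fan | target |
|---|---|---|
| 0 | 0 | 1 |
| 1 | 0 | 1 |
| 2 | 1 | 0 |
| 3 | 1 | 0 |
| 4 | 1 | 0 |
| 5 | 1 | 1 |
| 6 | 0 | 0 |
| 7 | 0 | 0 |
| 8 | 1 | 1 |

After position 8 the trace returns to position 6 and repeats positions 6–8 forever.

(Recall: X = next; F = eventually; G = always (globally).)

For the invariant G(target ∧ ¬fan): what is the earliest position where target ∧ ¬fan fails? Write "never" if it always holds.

2

Check target ∧ ¬fan at each position in order: 0 ✓, 1 ✓.
At position 2 the labels are {fan}, so target ∧ ¬fan is false there. This is the first violation.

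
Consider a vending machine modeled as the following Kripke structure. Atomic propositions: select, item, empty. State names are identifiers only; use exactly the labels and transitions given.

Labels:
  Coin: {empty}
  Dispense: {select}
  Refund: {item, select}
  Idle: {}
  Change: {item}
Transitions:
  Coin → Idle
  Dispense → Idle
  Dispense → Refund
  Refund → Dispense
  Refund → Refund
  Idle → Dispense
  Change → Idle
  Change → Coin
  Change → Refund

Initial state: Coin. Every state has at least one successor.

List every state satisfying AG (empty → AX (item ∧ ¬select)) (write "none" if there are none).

States satisfying empty → AX (item ∧ ¬select): {Dispense, Refund, Idle, Change}.
States satisfying AG (empty → AX (item ∧ ¬select)): {Dispense, Refund, Idle}.

{Dispense, Refund, Idle}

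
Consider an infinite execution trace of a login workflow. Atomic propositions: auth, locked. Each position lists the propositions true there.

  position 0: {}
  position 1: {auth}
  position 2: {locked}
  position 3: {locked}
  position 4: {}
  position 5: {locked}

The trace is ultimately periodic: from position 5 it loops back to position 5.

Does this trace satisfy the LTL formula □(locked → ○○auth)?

Violated

locked → ○○auth must hold at every position from 0 onward. It fails at position 2, so □(locked → ○○auth) is false.
Positions where locked holds: 2, 3, 5.
Check ○○auth at each: 2→fails, 3→fails, 5→fails.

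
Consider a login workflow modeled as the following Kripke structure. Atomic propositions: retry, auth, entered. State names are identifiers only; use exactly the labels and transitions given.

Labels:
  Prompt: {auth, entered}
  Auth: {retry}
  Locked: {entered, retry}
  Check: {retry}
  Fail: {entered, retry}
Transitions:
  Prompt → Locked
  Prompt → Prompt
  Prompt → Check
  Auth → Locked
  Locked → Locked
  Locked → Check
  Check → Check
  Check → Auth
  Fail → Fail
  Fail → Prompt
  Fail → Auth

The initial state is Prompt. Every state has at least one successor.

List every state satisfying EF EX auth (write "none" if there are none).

States satisfying EX auth: {Prompt, Fail}.
States satisfying EF EX auth: {Prompt, Fail}.

{Prompt, Fail}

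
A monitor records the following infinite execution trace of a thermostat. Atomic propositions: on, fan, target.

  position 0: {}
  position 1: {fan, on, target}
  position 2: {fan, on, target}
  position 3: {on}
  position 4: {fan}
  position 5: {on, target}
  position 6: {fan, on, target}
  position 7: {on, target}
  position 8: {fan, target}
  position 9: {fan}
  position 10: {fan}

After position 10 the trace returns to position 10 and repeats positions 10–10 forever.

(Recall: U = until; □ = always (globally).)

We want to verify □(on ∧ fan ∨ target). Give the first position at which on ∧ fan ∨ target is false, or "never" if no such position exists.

At position 0 the labels are {}, so on ∧ fan ∨ target is false there. This is the first violation.

0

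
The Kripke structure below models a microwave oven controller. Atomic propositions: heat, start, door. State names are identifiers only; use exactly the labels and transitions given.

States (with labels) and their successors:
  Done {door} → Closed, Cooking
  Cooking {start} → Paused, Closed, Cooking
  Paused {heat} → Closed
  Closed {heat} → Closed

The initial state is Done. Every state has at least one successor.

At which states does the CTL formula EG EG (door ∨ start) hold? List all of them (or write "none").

{Done, Cooking}

States satisfying EG (door ∨ start): {Done, Cooking}.
States satisfying EG EG (door ∨ start): {Done, Cooking}.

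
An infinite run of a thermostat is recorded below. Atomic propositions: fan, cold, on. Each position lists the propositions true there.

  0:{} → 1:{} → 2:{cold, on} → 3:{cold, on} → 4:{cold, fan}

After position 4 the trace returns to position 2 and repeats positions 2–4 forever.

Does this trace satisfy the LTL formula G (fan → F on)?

fan → F on holds at every position 0..4, and those are all positions ever visited, so G (fan → F on) holds.
Positions where fan holds: 4.
Check F on at each: 4→ok.

Yes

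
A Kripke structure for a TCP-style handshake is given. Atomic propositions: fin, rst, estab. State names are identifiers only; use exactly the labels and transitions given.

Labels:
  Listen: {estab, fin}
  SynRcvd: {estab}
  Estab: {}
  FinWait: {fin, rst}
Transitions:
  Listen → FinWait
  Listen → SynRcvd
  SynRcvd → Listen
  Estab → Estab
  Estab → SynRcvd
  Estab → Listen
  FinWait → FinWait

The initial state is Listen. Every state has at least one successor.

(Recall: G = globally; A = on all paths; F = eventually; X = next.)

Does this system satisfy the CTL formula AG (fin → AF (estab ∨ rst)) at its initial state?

States satisfying fin → AF (estab ∨ rst): {Listen, SynRcvd, Estab, FinWait}.
States satisfying AG (fin → AF (estab ∨ rst)): {Listen, SynRcvd, Estab, FinWait}.
Every state reachable from Listen satisfies fin → AF (estab ∨ rst).
Listen ∈ Sat(AG (fin → AF (estab ∨ rst))).

Yes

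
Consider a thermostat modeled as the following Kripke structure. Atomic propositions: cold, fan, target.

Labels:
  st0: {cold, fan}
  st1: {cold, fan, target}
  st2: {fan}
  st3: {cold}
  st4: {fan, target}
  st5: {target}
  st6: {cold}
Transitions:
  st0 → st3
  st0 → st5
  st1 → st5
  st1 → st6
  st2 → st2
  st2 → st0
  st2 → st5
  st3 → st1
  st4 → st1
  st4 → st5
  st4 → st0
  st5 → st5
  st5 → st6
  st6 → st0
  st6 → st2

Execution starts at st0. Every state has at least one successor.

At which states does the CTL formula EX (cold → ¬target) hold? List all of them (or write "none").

States satisfying cold → ¬target: {st0, st2, st3, st4, st5, st6}.
States satisfying EX (cold → ¬target): {st0, st1, st2, st4, st5, st6}.

{st0, st1, st2, st4, st5, st6}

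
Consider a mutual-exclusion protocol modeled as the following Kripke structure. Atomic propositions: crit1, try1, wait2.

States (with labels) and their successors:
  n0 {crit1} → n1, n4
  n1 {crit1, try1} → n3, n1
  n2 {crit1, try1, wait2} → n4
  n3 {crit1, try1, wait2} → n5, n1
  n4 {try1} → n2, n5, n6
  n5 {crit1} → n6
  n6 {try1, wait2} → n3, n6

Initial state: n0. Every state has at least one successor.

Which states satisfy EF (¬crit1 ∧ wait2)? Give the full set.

States satisfying ¬crit1 ∧ wait2: {n6}.
States satisfying EF (¬crit1 ∧ wait2): {n0, n1, n2, n3, n4, n5, n6}.

{n0, n1, n2, n3, n4, n5, n6}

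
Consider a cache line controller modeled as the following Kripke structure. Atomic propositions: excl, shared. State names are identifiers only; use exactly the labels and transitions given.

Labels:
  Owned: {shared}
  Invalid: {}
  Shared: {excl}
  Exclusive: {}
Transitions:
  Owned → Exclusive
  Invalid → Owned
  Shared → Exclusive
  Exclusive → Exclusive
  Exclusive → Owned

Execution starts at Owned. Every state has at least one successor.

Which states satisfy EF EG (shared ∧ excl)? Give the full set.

States satisfying EG (shared ∧ excl): ∅.
States satisfying EF EG (shared ∧ excl): ∅.

none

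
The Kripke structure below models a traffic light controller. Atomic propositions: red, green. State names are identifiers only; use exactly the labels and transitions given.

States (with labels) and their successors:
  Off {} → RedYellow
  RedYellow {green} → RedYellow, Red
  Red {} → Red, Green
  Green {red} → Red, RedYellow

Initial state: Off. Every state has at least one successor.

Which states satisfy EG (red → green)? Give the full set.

{Off, RedYellow, Red}

States satisfying red → green: {Off, RedYellow, Red}.
States satisfying EG (red → green): {Off, RedYellow, Red}.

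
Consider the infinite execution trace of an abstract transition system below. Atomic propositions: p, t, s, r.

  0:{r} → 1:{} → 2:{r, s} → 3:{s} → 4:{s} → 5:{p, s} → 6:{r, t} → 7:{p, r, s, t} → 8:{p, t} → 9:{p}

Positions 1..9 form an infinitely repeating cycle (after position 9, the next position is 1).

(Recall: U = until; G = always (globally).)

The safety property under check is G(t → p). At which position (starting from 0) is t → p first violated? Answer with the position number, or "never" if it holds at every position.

6

Check t → p at each position in order: 0 ✓, 1 ✓, 2 ✓, 3 ✓, 4 ✓, 5 ✓.
At position 6 the labels are {r, t}, so t → p is false there. This is the first violation.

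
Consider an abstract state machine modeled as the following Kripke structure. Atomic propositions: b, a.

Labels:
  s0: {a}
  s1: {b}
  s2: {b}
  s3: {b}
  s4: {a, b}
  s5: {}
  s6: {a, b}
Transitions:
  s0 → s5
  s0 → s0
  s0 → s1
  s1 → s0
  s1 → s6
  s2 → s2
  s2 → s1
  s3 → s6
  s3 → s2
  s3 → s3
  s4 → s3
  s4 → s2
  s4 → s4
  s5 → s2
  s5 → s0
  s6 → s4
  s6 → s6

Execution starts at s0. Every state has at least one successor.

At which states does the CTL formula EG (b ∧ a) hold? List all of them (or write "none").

{s4, s6}

States satisfying b ∧ a: {s4, s6}.
States satisfying EG (b ∧ a): {s4, s6}.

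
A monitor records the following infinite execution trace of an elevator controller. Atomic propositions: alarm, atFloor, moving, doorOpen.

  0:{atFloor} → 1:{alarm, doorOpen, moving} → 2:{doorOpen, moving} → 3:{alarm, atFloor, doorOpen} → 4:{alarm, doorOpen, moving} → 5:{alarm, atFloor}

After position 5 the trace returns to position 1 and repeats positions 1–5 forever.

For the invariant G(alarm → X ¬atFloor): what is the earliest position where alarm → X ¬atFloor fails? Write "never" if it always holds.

Check alarm → X ¬atFloor at each position in order: 0 ✓, 1 ✓, 2 ✓, 3 ✓.
At position 4 the labels are {alarm, doorOpen, moving} and the next position 5 has {alarm, atFloor}, so alarm → X ¬atFloor is false there. This is the first violation.

4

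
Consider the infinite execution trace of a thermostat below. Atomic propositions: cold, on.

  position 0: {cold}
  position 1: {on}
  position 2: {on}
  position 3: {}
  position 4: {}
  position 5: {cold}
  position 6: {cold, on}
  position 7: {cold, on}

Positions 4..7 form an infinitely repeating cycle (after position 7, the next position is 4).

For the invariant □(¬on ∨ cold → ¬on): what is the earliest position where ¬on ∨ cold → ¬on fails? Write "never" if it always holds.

6

Check ¬on ∨ cold → ¬on at each position in order: 0 ✓, 1 ✓, 2 ✓, 3 ✓, 4 ✓, 5 ✓.
At position 6 the labels are {cold, on}, so ¬on ∨ cold → ¬on is false there. This is the first violation.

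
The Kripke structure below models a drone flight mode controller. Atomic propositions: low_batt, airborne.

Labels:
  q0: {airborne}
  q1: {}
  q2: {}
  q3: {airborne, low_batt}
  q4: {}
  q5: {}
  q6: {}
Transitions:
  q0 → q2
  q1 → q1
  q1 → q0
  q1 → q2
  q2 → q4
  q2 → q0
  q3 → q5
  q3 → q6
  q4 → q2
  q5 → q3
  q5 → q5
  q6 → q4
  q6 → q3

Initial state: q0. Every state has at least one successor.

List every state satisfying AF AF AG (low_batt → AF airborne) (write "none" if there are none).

States satisfying AF AG (low_batt → AF airborne): {q0, q1, q2, q3, q4, q5, q6}.
States satisfying AF AF AG (low_batt → AF airborne): {q0, q1, q2, q3, q4, q5, q6}.

{q0, q1, q2, q3, q4, q5, q6}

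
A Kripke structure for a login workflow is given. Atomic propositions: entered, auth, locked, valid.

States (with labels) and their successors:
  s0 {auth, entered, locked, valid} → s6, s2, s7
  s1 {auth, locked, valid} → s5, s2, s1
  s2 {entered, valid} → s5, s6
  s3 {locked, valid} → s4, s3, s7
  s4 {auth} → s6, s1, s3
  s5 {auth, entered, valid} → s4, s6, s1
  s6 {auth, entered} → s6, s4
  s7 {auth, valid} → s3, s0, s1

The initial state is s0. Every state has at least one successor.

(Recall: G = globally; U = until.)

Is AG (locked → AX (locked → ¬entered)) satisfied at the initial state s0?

Holds

States satisfying locked → AX (locked → ¬entered): {s0, s1, s2, s3, s4, s5, s6, s7}.
States satisfying AG (locked → AX (locked → ¬entered)): {s0, s1, s2, s3, s4, s5, s6, s7}.
Every state reachable from s0 satisfies locked → AX (locked → ¬entered).
s0 ∈ Sat(AG (locked → AX (locked → ¬entered))).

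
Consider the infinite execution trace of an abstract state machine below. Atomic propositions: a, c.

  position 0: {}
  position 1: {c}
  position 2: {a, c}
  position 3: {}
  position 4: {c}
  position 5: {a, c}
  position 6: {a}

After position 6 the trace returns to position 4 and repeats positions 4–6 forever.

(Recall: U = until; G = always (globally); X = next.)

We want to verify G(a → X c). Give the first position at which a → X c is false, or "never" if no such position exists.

Check a → X c at each position in order: 0 ✓, 1 ✓.
At position 2 the labels are {a, c} and the next position 3 has {}, so a → X c is false there. This is the first violation.

2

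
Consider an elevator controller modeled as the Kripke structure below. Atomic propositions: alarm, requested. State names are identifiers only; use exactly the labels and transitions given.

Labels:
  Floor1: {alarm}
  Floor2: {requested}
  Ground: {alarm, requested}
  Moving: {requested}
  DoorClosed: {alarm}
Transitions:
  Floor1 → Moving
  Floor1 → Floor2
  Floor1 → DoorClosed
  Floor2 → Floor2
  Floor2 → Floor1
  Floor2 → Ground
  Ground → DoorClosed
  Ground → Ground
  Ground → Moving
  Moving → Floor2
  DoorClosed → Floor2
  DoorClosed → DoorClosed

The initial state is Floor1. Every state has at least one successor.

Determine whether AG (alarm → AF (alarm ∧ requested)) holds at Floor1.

States satisfying alarm → AF (alarm ∧ requested): {Floor2, Ground, Moving}.
States satisfying AG (alarm → AF (alarm ∧ requested)): ∅.
DoorClosed is reachable from Floor1 and violates alarm → AF (alarm ∧ requested), so AG fails at Floor1.
Floor1 ∉ Sat(AG (alarm → AF (alarm ∧ requested))).

No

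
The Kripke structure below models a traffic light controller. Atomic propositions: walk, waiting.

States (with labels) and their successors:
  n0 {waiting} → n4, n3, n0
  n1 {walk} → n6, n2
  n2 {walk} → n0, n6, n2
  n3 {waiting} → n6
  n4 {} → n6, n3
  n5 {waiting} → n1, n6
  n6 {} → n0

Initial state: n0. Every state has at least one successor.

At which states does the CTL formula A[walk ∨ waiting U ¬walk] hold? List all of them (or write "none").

{n0, n3, n4, n5, n6}

States satisfying walk ∨ waiting: {n0, n1, n2, n3, n5}.
States satisfying ¬walk: {n0, n3, n4, n5, n6}.
States satisfying A[walk ∨ waiting U ¬walk]: {n0, n3, n4, n5, n6}.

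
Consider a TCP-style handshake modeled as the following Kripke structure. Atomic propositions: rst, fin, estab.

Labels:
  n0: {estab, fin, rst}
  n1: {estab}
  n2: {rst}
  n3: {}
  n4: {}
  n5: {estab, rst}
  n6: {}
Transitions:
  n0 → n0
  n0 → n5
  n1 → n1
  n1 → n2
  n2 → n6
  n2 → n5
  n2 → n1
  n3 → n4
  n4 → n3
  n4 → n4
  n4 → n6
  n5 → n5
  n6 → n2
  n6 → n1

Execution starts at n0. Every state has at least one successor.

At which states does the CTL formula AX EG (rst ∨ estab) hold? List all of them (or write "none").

{n0, n1, n5, n6}

States satisfying EG (rst ∨ estab): {n0, n1, n2, n5}.
States satisfying AX EG (rst ∨ estab): {n0, n1, n5, n6}.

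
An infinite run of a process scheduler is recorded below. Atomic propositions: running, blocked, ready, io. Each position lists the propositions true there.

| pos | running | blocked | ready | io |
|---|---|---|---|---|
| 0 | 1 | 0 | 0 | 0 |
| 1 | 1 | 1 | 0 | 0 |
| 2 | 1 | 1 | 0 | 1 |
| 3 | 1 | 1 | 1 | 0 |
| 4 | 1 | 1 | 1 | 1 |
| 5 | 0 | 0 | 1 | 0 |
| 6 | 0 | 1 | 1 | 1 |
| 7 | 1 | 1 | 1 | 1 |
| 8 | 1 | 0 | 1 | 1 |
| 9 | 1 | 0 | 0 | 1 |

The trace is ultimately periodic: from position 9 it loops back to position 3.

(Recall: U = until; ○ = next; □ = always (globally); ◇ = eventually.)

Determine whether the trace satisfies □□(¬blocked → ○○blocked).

Yes

□(¬blocked → ○○blocked) holds at every position 0..9, and those are all positions ever visited, so □□(¬blocked → ○○blocked) holds.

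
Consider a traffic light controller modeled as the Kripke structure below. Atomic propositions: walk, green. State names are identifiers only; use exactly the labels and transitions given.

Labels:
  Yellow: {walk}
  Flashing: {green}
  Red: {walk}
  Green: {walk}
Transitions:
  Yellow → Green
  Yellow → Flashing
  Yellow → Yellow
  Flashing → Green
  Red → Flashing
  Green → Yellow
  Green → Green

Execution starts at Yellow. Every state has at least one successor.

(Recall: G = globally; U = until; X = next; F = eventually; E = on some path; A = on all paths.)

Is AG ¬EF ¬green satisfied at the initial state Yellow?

Violated

States satisfying ¬EF ¬green: ∅.
States satisfying AG ¬EF ¬green: ∅.
Flashing is reachable from Yellow and violates ¬EF ¬green, so AG fails at Yellow.
Yellow ∉ Sat(AG ¬EF ¬green).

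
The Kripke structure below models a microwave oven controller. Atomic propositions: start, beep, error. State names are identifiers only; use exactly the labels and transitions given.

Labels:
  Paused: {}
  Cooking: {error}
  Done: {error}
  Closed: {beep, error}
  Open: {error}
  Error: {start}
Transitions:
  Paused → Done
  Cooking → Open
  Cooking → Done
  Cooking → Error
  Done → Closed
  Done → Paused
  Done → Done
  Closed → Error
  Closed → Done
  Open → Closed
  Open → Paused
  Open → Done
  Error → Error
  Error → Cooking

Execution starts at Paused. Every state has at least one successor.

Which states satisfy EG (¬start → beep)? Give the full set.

{Closed, Error}

States satisfying ¬start → beep: {Closed, Error}.
States satisfying EG (¬start → beep): {Closed, Error}.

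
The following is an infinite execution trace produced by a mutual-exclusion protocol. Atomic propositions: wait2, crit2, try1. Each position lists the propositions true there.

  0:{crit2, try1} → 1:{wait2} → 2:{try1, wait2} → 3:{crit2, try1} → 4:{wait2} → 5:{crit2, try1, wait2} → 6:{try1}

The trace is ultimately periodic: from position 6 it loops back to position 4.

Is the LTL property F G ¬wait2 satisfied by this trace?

No

G ¬wait2 is false at every position 0..6, so it never becomes true and F G ¬wait2 fails.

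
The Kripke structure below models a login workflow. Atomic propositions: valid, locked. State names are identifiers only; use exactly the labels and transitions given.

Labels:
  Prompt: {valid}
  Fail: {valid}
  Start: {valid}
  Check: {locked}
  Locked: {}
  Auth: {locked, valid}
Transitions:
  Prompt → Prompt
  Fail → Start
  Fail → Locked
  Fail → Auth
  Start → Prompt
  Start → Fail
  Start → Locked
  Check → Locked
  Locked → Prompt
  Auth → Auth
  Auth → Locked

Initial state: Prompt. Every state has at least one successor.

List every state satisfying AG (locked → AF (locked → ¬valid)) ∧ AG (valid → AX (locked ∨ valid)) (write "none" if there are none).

States satisfying locked → AF (locked → ¬valid): {Prompt, Fail, Start, Check, Locked}.
States satisfying AG (locked → AF (locked → ¬valid)): {Prompt, Check, Locked}.
States satisfying valid → AX (locked ∨ valid): {Prompt, Check, Locked}.
States satisfying AG (valid → AX (locked ∨ valid)): {Prompt, Check, Locked}.
States satisfying AG (locked → AF (locked → ¬valid)) ∧ AG (valid → AX (locked ∨ valid)): {Prompt, Check, Locked}.

{Prompt, Check, Locked}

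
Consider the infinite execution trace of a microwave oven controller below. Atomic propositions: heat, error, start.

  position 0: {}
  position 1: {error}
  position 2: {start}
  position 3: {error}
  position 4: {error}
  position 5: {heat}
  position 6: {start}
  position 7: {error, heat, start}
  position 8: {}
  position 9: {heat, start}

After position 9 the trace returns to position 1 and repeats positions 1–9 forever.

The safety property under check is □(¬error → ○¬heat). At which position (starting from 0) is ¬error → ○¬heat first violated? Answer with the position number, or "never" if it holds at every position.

Check ¬error → ○¬heat at each position in order: 0 ✓, 1 ✓, 2 ✓, 3 ✓, 4 ✓, 5 ✓.
At position 6 the labels are {start} and the next position 7 has {error, heat, start}, so ¬error → ○¬heat is false there. This is the first violation.

6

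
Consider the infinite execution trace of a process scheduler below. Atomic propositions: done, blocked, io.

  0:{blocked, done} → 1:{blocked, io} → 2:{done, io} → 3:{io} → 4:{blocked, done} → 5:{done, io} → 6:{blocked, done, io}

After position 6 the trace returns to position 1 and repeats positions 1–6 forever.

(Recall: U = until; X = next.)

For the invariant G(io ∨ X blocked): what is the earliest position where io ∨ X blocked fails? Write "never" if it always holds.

Check io ∨ X blocked at each position in order: 0 ✓, 1 ✓, 2 ✓, 3 ✓.
At position 4 the labels are {blocked, done} and the next position 5 has {done, io}, so io ∨ X blocked is false there. This is the first violation.

4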